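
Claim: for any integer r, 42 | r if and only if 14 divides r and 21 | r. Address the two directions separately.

(⟹) If 42 ∣ r, write r = 42q. Since 42 = 3·14, r = 14·(3q), so 14 ∣ r; and since 42 = 2·21, r = 21·(2q), so 21 ∣ r.

(⟸) Suppose 14 ∣ r and 21 ∣ r. Any common multiple of 14 and 21 is a multiple of their lcm; here lcm(14, 21) = 14·21/gcd(14, 21) = 294/7 = 42, so 42 ∣ r.

Equivalent; both directions hold.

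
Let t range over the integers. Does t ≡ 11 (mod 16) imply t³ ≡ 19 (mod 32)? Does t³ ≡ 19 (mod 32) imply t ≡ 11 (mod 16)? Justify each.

[⇒] This fails: take t = 27. Then 27 ≡ 11 (mod 16), but 27³ = 19683 ≡ 3 (mod 32), not 19.

[⇐] Conversely, the residues r modulo 32 with r³ ≡ 19 (mod 32) are exactly {11}, and each is ≡ 11 (mod 16).

Only the reverse direction holds.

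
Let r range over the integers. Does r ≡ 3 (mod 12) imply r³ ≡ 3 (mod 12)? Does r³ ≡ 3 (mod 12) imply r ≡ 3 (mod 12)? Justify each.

Both directions hold; the statement is true.

Forward direction. Suppose r ≡ 3 (mod 12). Write r = 12j + 3. Then (12j + 3)³ = 1728j³ + 1296j² + 324j + 27 = 12(144j³ + 108j² + 27j + 2) + 3, so r³ ≡ 3 (mod 12).

Converse. Suppose r³ ≡ 3 (mod 12). The only residue r in {0, …, 11} with r³ ≡ 3 (mod 12) is r = 3, so r ≡ 3 (mod 12).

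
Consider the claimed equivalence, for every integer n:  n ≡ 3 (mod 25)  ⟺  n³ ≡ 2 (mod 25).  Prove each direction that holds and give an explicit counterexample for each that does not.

The biconditional holds.

(←) Suppose n³ ≡ 2 (mod 25). The only residue r in {0, …, 24} with r³ ≡ 2 (mod 25) is r = 3, so n ≡ 3 (mod 25).

(→) Suppose n ≡ 3 (mod 25). Write n = 25j + 3. Then (25j + 3)³ = 15625j³ + 5625j² + 675j + 27 = 25(625j³ + 225j² + 27j + 1) + 2, so n³ ≡ 2 (mod 25).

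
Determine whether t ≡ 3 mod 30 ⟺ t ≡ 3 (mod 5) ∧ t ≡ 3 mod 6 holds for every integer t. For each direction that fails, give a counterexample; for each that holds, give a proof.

Both implications hold.

Converse. If t ≡ 3 (mod 5) and t ≡ 3 (mod 6), then by the Chinese remainder theorem t ≡ 3 (mod 30). This is exactly t ≡ 3 (mod 30).

Forward direction. Suppose t ≡ 3 (mod 30); write t = 30j + 3. Since 5 ∣ 30, reducing mod 5 gives t ≡ 3 (mod 5); since 6 ∣ 30, reducing mod 6 gives t ≡ 3 (mod 6).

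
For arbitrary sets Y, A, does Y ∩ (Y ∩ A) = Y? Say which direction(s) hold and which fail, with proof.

(⟸) This inclusion fails. Take Y = {1}, A = ∅; then 1 ∈ Y but 1 ∉ Y ∩ (Y ∩ A).

(⟹) Let x ∈ Y ∩ (Y ∩ A). Then x ∈ Y ∩ A, from which x ∈ Y.

(⊆) holds; (⊇) fails.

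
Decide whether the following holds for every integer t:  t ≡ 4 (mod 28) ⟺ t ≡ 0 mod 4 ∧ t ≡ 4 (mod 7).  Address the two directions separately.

(⇒) Suppose t ≡ 4 (mod 28); write t = 28j + 4. Since 4 ∣ 28, reducing mod 4 gives t ≡ 4 ≡ 0 (mod 4); since 7 ∣ 28, reducing mod 7 gives t ≡ 4 (mod 7).

(⇐) Conversely, if t ≡ 0 (mod 4) and t ≡ 4 (mod 7), then by the Chinese remainder theorem t ≡ 4 (mod 28). This is exactly t ≡ 4 (mod 28).

The biconditional holds.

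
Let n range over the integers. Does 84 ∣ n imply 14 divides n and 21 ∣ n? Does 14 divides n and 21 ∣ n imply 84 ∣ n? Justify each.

(⇒) holds; (⇐) fails.

(→) If 84 ∣ n, write n = 84q. Since 84 = 6·14, n = 14·(6q), so 14 ∣ n; and since 84 = 4·21, n = 21·(4q), so 21 ∣ n.

(←) This fails: take n = 42. Both 14 ∣ 42 and 21 ∣ 42, yet 42 is not a multiple of 84 (since 42 = 0·84 + 42), so 84 ∤ 42.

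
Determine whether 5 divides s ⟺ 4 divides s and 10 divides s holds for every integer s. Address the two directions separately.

The forward direction fails; the converse holds.

(⟹) This fails: take s = 5. Certainly 5 ∣ 5, but 4 ∤ 5.

(⟸) Suppose 4 ∣ s and 10 ∣ s. Any common multiple of 4 and 10 is a multiple of their lcm; here lcm(4, 10) = 4·10/gcd(4, 10) = 40/2 = 20, so 20 ∣ s. Since 5 ∣ 20, it follows that 5 ∣ s.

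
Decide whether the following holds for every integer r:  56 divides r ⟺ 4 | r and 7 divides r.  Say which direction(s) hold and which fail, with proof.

[⇒] If 56 ∣ r, write r = 56q. Since 56 = 14·4, r = 4·(14q), so 4 ∣ r; and since 56 = 8·7, r = 7·(8q), so 7 ∣ r.

[⇐] This fails: take r = 28. Both 4 ∣ 28 and 7 ∣ 28, yet 28 is not a multiple of 56 (since 28 = 0·56 + 28), so 56 ∤ 28.

The forward direction holds; the converse fails.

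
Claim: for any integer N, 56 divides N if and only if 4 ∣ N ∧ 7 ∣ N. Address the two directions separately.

(⟹) If 56 ∣ N, write N = 56q. Since 56 = 14·4, N = 4·(14q), so 4 ∣ N; and since 56 = 8·7, N = 7·(8q), so 7 ∣ N.

(⟸) This fails: take N = 28. Both 4 ∣ 28 and 7 ∣ 28, yet 28 is not a multiple of 56 (since 28 = 0·56 + 28), so 56 ∤ 28.

The forward direction holds; the converse fails.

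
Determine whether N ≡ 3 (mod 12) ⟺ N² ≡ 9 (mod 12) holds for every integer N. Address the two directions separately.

The forward direction holds; the converse fails.

(→) Suppose N ≡ 3 (mod 12). Write N = 12j + 3. Then (12j + 3)² = 144j² + 72j + 9 = 12(12j² + 6j) + 9, so N² ≡ 9 (mod 12).

(←) This fails: take N = 9. Then 9² = 81 ≡ 9 (mod 12), yet 9 ≡ 9 (mod 12), not 3.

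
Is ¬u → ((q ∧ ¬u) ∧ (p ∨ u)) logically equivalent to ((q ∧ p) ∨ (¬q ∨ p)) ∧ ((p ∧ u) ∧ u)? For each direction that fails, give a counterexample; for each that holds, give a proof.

(⇐) Assume the antecedent. If p is true, the antecedent forces (p = T, u = T, q = F) or (p = T, u = T, q = T), and ¬u → ((q ∧ ¬u) ∧ (p ∨ u)) holds there. If p is false, the antecedent cannot hold. Either way ¬u → ((q ∧ ¬u) ∧ (p ∨ u)) holds.

(⇒) This fails. Under p = F, u = T, q = F, the left side is true but the right side is false.

Only the reverse direction holds.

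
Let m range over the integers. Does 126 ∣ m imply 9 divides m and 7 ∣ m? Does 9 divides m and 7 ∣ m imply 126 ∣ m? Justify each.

(→) If 126 ∣ m, write m = 126q. Since 126 = 14·9, m = 9·(14q), so 9 ∣ m; and since 126 = 18·7, m = 7·(18q), so 7 ∣ m.

(←) This fails: take m = 63. Both 9 ∣ 63 and 7 ∣ 63, yet 63 is not a multiple of 126 (since 63 = 0·126 + 63), so 126 ∤ 63.

(⇒) holds; (⇐) fails.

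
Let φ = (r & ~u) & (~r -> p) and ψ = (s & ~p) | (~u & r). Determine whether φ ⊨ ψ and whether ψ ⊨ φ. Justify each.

(⇒) holds; (⇐) fails.

(⟸) This fails. Under s = T, u = F, r = F, p = F, the left side is false but the right side is true.

(⟹) Assume the antecedent. If s is true, the antecedent forces (s = T, u = F, r = T, p = F) or (s = T, u = F, r = T, p = T), and (s & ~p) | (~u & r) holds there. If s is false, the antecedent forces (s = F, u = F, r = T, p = F) or (s = F, u = F, r = T, p = T), and (s & ~p) | (~u & r) holds there. Either way (s & ~p) | (~u & r) holds.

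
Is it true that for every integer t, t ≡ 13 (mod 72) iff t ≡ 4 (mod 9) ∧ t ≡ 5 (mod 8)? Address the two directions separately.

(⟸) If t ≡ 4 (mod 9) and t ≡ 5 (mod 8), then by the Chinese remainder theorem t ≡ 13 (mod 72). This is exactly t ≡ 13 (mod 72).

(⟹) Suppose t ≡ 13 (mod 72); write t = 72j + 13. Since 9 ∣ 72, reducing mod 9 gives t ≡ 13 ≡ 4 (mod 9); since 8 ∣ 72, reducing mod 8 gives t ≡ 13 ≡ 5 (mod 8).

Equivalent; both directions hold.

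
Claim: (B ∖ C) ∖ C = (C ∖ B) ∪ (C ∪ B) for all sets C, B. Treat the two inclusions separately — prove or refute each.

(⊆) holds; (⊇) fails.

(⊆) Let x ∈ (B ∖ C) ∖ C. Then x ∈ B and x ∉ C, from which x ∈ (C ∖ B) ∪ (C ∪ B).

(⊇) This inclusion fails. Take C = {1}, B = ∅; then 1 ∈ (C ∖ B) ∪ (C ∪ B) but 1 ∉ (B ∖ C) ∖ C.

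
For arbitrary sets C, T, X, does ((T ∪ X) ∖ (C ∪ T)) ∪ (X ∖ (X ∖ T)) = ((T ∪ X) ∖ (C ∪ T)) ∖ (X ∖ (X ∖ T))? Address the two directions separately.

(⊆) fails; (⊇) holds.

Reverse inclusion. Let x ∈ ((T ∪ X) ∖ (C ∪ T)) ∖ (X ∖ (X ∖ T)). Then x ∈ X and x ∉ C, T, from which x ∈ ((T ∪ X) ∖ (C ∪ T)) ∪ (X ∖ (X ∖ T)).

Forward inclusion. This inclusion fails. Take C = ∅, T = {1}, X = {1}; then 1 ∈ ((T ∪ X) ∖ (C ∪ T)) ∪ (X ∖ (X ∖ T)) but 1 ∉ ((T ∪ X) ∖ (C ∪ T)) ∖ (X ∖ (X ∖ T)).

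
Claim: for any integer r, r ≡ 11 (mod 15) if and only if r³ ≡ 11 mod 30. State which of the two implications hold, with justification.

(⟹) This fails: take r = 26. Then 26 ≡ 11 (mod 15), but 26³ = 17576 ≡ 26 (mod 30), not 11.

(⟸) Conversely, the residues r modulo 30 with r³ ≡ 11 (mod 30) are exactly {11}, and each is ≡ 11 (mod 15).

Only the converse holds.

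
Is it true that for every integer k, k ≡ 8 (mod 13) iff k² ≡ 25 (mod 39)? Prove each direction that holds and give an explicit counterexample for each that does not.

Neither direction holds.

(→) This fails: take k = 21. Then 21 ≡ 8 (mod 13), but 21² = 441 ≡ 12 (mod 39), not 25.

(←) This fails: take k = 5. Then 5² = 25 ≡ 25 (mod 39), yet 5 ≡ 5 (mod 13), not 8.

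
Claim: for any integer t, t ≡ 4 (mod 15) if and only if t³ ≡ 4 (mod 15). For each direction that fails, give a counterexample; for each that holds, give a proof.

[⇒] Suppose t ≡ 4 (mod 15). Write t = 15j + 4. Then (15j + 4)³ = 3375j³ + 2700j² + 720j + 64 = 15(225j³ + 180j² + 48j + 4) + 4, so t³ ≡ 4 (mod 15).

[⇐] Conversely, suppose t³ ≡ 4 (mod 15). The only residue r in {0, …, 14} with r³ ≡ 4 (mod 15) is r = 4, so t ≡ 4 (mod 15).

Both implications hold.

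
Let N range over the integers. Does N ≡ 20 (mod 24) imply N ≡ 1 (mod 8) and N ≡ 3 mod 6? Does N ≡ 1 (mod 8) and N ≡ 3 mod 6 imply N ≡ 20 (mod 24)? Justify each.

Both directions fail.

[⇒] This fails: N = 20 gives 20 ≡ 20 (mod 24) but 20 ≡ 4 (mod 8), so the conjunction on the right does not hold.

[⇐] This fails: N = 9 satisfies both congruences on the right (9 ≡ 1 mod 8 and 9 ≡ 3 mod 6) yet 9 ≡ 9 (mod 24), not 20.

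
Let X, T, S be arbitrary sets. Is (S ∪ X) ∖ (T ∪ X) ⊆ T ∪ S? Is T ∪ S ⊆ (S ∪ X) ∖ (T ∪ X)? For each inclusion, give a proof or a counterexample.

Only the forward inclusion holds.

(⊆) Let x ∈ (S ∪ X) ∖ (T ∪ X). Then x ∈ S and x ∉ X, T, from which x ∈ T ∪ S.

(⊇) This inclusion fails. Take X = ∅, T = {1}, S = ∅; then 1 ∈ T ∪ S but 1 ∉ (S ∪ X) ∖ (T ∪ X).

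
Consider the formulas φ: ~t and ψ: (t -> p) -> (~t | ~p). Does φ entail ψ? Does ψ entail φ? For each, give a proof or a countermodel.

The forward direction holds; the converse fails.

(⇒) Assume the antecedent. If t is true, the antecedent cannot hold. If t is false, (t -> p) -> (~t | ~p) reduces to true regardless of the other variables. Either way (t -> p) -> (~t | ~p) holds.

(⇐) This fails. Under t = T, p = F, the left side is false but the right side is true.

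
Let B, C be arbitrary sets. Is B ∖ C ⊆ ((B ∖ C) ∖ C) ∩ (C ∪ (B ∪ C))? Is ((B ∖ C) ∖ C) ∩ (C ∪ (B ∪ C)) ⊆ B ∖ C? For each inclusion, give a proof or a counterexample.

The two sets are equal.

(⟹) Let x ∈ B ∖ C. Then x ∈ B and x ∉ C, from which x ∈ ((B ∖ C) ∖ C) ∩ (C ∪ (B ∪ C)).

(⟸) Let x ∈ ((B ∖ C) ∖ C) ∩ (C ∪ (B ∪ C)). Then x ∈ B and x ∉ C, from which x ∈ B ∖ C.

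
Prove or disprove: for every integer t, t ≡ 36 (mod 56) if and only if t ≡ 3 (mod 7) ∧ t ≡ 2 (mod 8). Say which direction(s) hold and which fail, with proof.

Forward direction. This fails: t = 36 gives 36 ≡ 36 (mod 56) but 36 ≡ 1 (mod 7), so the conjunction on the right does not hold.

Converse. This fails: t = 10 satisfies both congruences on the right (10 ≡ 3 mod 7 and 10 ≡ 2 mod 8) yet 10 ≡ 10 (mod 56), not 36.

Both directions fail.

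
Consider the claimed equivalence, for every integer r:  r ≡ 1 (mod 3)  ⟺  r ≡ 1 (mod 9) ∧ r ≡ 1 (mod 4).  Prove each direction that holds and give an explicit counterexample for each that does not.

(→) This fails: r = 34 gives 34 ≡ 1 (mod 3) but 34 ≡ 7 (mod 9), so the conjunction on the right does not hold.

(←) Conversely, if r ≡ 1 (mod 9) and r ≡ 1 (mod 4), then by the Chinese remainder theorem r ≡ 1 (mod 36). Since 1 ≡ 1 (mod 3) and 3 ∣ 36, we get r ≡ 1 (mod 3).

(⇒) fails; (⇐) holds.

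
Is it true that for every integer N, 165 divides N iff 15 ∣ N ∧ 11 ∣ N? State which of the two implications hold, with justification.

The biconditional holds.

[⇒] If 165 ∣ N, write N = 165q. Since 165 = 11·15, N = 15·(11q), so 15 ∣ N; and since 165 = 15·11, N = 11·(15q), so 11 ∣ N.

[⇐] Suppose 15 ∣ N and 11 ∣ N. Any common multiple of 15 and 11 is a multiple of their lcm; here gcd(15, 11) = 1, so lcm(15, 11) = 15·11 = 165, so 165 ∣ N.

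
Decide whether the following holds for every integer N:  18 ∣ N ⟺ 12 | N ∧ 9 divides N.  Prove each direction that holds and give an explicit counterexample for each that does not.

Forward direction. This fails: take N = 18. Certainly 18 ∣ 18, but 12 ∤ 18.

Converse. Suppose 12 ∣ N and 9 ∣ N. Any common multiple of 12 and 9 is a multiple of their lcm; here lcm(12, 9) = 12·9/gcd(12, 9) = 108/3 = 36, so 36 ∣ N. Since 18 ∣ 36, it follows that 18 ∣ N.

Not equivalent: only (⇐) holds.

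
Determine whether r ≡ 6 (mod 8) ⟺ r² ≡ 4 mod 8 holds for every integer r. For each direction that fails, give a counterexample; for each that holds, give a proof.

The forward direction holds; the converse fails.

[⇒] Suppose r ≡ 6 (mod 8). Write r = 8j + 6. Then (8j + 6)² = 64j² + 96j + 36 = 8(8j² + 12j + 4) + 4, so r² ≡ 4 (mod 8).

[⇐] This fails: take r = 2. Then 2² = 4 ≡ 4 (mod 8), yet 2 ≡ 2 (mod 8), not 6.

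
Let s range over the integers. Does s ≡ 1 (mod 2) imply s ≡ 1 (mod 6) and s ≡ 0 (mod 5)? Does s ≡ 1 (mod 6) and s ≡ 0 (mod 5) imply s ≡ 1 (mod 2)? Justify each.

Forward direction. This fails: s = 1 gives 1 ≡ 1 (mod 2) but 1 ≡ 1 (mod 5), so the conjunction on the right does not hold.

Converse. If s ≡ 1 (mod 6) and s ≡ 0 (mod 5), then by the Chinese remainder theorem s ≡ 25 (mod 30). Since 25 ≡ 1 (mod 2) and 2 ∣ 30, we get s ≡ 1 (mod 2).

(⇒) fails; (⇐) holds.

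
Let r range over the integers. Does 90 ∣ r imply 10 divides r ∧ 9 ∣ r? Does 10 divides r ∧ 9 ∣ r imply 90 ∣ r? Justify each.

Both directions hold.

Forward direction. If 90 ∣ r, write r = 90q. Since 90 = 9·10, r = 10·(9q), so 10 ∣ r; and since 90 = 10·9, r = 9·(10q), so 9 ∣ r.

Converse. Suppose 10 ∣ r and 9 ∣ r. Any common multiple of 10 and 9 is a multiple of their lcm; here gcd(10, 9) = 1, so lcm(10, 9) = 10·9 = 90, so 90 ∣ r.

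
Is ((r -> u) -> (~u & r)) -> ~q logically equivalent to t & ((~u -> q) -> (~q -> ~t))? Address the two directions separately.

(⇒) fails and (⇐) fails.

[⇒] This fails. Under r = F, q = F, t = F, u = F, the left side is true but the right side is false.

[⇐] This fails. Under r = T, q = T, t = T, u = F, the left side is false but the right side is true.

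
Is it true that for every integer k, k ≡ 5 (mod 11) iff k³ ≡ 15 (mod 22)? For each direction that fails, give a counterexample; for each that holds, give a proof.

(⇒) fails; (⇐) holds.

Converse. The residues r modulo 22 with r³ ≡ 15 (mod 22) are exactly {5}, and each is ≡ 5 (mod 11).

Forward direction. This fails: take k = 16. Then 16 ≡ 5 (mod 11), but 16³ = 4096 ≡ 4 (mod 22), not 15.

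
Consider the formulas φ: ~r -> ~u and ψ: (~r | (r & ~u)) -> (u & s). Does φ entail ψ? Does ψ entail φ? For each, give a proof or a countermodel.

(⇒) fails and (⇐) fails.

(⇒) This fails. Under u = F, s = F, r = F, the left side is true but the right side is false.

(⇐) This fails. Under u = T, s = T, r = F, the left side is false but the right side is true.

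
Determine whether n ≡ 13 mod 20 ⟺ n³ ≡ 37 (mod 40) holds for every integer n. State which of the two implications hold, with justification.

Only the converse holds.

(→) This fails: take n = 33. Then 33 ≡ 13 (mod 20), but 33³ = 35937 ≡ 17 (mod 40), not 37.

(←) Conversely, the residues r modulo 40 with r³ ≡ 37 (mod 40) are exactly {13}, and each is ≡ 13 (mod 20).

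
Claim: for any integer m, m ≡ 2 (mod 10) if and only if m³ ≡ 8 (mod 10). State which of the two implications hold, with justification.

Equivalent; both directions hold.

[⇐] Suppose m³ ≡ 8 (mod 10). The only residue r in {0, …, 9} with r³ ≡ 8 (mod 10) is r = 2, so m ≡ 2 (mod 10).

[⇒] Suppose m ≡ 2 (mod 10). Write m = 10j + 2. Then (10j + 2)³ = 1000j³ + 600j² + 120j + 8 = 10(100j³ + 60j² + 12j) + 8, so m³ ≡ 8 (mod 10).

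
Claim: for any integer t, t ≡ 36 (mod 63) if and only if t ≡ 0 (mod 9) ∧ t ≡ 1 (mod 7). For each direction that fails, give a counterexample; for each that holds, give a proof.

The biconditional holds.

Forward direction. Suppose t ≡ 36 (mod 63); write t = 63j + 36. Since 9 ∣ 63, reducing mod 9 gives t ≡ 36 ≡ 0 (mod 9); since 7 ∣ 63, reducing mod 7 gives t ≡ 36 ≡ 1 (mod 7).

Converse. If t ≡ 0 (mod 9) and t ≡ 1 (mod 7), then by the Chinese remainder theorem t ≡ 36 (mod 63). This is exactly t ≡ 36 (mod 63).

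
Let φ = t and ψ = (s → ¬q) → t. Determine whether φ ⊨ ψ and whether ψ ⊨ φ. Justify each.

Only the forward implication holds.

Forward direction. Assume the antecedent. If t is true, (s → ¬q) → t reduces to true regardless of the other variables. If t is false, the antecedent cannot hold. Either way (s → ¬q) → t holds.

Converse. This fails. Under t = F, s = T, q = T, the left side is false but the right side is true.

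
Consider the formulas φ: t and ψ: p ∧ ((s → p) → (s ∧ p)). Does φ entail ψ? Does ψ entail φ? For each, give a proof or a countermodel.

[⇒] This fails. Under s = F, t = T, p = F, the left side is true but the right side is false.

[⇐] This fails. Under s = T, t = F, p = T, the left side is false but the right side is true.

Neither implication holds.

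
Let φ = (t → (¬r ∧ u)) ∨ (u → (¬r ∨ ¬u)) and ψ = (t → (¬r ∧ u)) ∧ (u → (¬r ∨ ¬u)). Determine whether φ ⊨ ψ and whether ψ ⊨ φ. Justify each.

Forward direction. This fails. Under t = T, r = F, u = F, the left side is true but the right side is false.

Converse. Assume the antecedent. If t is true, the antecedent forces (t = T, r = F, u = T), and the consequent holds there. If t is false, the consequent reduces to true regardless of the other variables. Either way the consequent holds.

Not equivalent: only (⇐) holds.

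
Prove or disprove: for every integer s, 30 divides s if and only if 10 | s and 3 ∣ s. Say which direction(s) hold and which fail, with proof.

The biconditional holds.

(⟹) If 30 ∣ s, write s = 30q. Since 30 = 3·10, s = 10·(3q), so 10 ∣ s; and since 30 = 10·3, s = 3·(10q), so 3 ∣ s.

(⟸) Suppose 10 ∣ s and 3 ∣ s. Any common multiple of 10 and 3 is a multiple of their lcm; here gcd(10, 3) = 1, so lcm(10, 3) = 10·3 = 30, so 30 ∣ s.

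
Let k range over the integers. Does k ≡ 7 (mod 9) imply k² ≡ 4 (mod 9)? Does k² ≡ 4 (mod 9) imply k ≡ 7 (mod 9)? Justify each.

Only the forward implication holds.

[⇒] Suppose k ≡ 7 (mod 9). Write k = 9j + 7. Then (9j + 7)² = 81j² + 126j + 49 = 9(9j² + 14j + 5) + 4, so k² ≡ 4 (mod 9).

[⇐] This fails: take k = 2. Then 2² = 4 ≡ 4 (mod 9), yet 2 ≡ 2 (mod 9), not 7.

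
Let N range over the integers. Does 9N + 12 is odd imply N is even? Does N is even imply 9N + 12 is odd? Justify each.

(⟹) This fails: N = 7 gives 9N + 12 = 75, which is odd, but 7 is odd, not even.

(⟸) This also fails: N = 4 is even, but 9N + 12 = 48 is even, not odd.

Neither implication holds.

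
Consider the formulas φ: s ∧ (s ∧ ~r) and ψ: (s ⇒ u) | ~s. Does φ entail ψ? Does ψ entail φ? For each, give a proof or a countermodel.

(⟹) This fails. Under s = T, u = F, r = F, the left side is true but the right side is false.

(⟸) This fails. Under s = F, u = F, r = F, the left side is false but the right side is true.

(⇒) fails and (⇐) fails.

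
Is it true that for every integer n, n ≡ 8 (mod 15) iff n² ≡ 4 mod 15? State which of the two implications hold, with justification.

(⇒) holds; (⇐) fails.

[⇒] Suppose n ≡ 8 (mod 15). Write n = 15j + 8. Then (15j + 8)² = 225j² + 240j + 64 = 15(15j² + 16j + 4) + 4, so n² ≡ 4 (mod 15).

[⇐] This fails: take n = 2. Then 2² = 4 ≡ 4 (mod 15), yet 2 ≡ 2 (mod 15), not 8.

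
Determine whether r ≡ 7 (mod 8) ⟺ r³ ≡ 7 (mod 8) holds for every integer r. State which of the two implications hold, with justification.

Forward direction. Suppose r ≡ 7 (mod 8). Write r = 8j + 7. Then (8j + 7)³ = 512j³ + 1344j² + 1176j + 343 = 8(64j³ + 168j² + 147j + 42) + 7, so r³ ≡ 7 (mod 8).

Converse. For the converse, argue contrapositively. If r ≢ 7 (mod 8), then r is congruent to one of 0, 1, 2, 3, 4, 5, 6 modulo 8, and these give r³ ≡ 0, 1, 0, 3, 0, 5, 0 respectively — never 7.

Equivalent; both directions hold.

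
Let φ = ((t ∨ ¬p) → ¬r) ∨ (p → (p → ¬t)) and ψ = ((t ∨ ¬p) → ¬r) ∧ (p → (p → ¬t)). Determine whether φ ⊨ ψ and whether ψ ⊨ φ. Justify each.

Not equivalent: only (⇐) holds.

Converse. Assume the antecedent. If t is true, the antecedent forces (t = T, r = F, p = F), and the consequent holds there. If t is false, the consequent reduces to true regardless of the other variables. Either way the consequent holds.

Forward direction. This fails. Under t = F, r = T, p = F, the left side is true but the right side is false.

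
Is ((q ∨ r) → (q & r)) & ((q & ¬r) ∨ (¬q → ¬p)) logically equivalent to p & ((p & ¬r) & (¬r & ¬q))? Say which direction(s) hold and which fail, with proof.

(⇒) This fails. Under p = F, q = F, r = F, the left side is true but the right side is false.

(⇐) This fails. Under p = T, q = F, r = F, the left side is false but the right side is true.

Neither implication holds.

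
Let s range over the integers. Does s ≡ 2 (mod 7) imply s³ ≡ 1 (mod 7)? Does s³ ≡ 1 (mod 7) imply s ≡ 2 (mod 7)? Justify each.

(⇒) holds; (⇐) fails.

(⟹) Suppose s ≡ 2 (mod 7). Write s = 7j + 2. Then (7j + 2)³ = 343j³ + 294j² + 84j + 8 = 7(49j³ + 42j² + 12j + 1) + 1, so s³ ≡ 1 (mod 7).

(⟸) This fails: take s = 1. Then 1³ = 1 ≡ 1 (mod 7), yet 1 ≡ 1 (mod 7), not 2.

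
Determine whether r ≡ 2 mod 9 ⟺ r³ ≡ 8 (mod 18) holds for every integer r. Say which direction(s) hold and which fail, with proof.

(⇒) This fails: take r = 11. Then 11 ≡ 2 (mod 9), but 11³ = 1331 ≡ 17 (mod 18), not 8.

(⇐) This fails: take r = 8. Then 8³ = 512 ≡ 8 (mod 18), yet 8 ≡ 8 (mod 9), not 2.

Neither implication holds.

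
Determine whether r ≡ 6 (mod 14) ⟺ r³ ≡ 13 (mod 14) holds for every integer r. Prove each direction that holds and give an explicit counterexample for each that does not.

Both directions fail.

(→) This fails: take r = 6. Then 6 ≡ 6 (mod 14), but 6³ = 216 ≡ 6 (mod 14), not 13.

(←) This fails: take r = 3. Then 3³ = 27 ≡ 13 (mod 14), yet 3 ≡ 3 (mod 14), not 6.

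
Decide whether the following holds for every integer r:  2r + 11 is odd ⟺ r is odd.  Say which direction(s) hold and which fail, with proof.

[⇒] This fails: take r = 2. Then 2r + 11 = 15, which is odd, yet r = 2 is even, not odd.

[⇐] Suppose r is odd. Since 2 is even, 2r is even for every r, so 2r + 11 has the same parity as 11, which is odd. Hence 2r + 11 is odd.

Only the reverse direction holds.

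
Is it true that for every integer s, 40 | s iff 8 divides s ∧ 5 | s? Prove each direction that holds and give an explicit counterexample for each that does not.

(⟹) If 40 ∣ s, write s = 40q. Since 40 = 5·8, s = 8·(5q), so 8 ∣ s; and since 40 = 8·5, s = 5·(8q), so 5 ∣ s.

(⟸) Suppose 8 ∣ s and 5 ∣ s. Any common multiple of 8 and 5 is a multiple of their lcm; here gcd(8, 5) = 1, so lcm(8, 5) = 8·5 = 40, so 40 ∣ s.

Equivalent; both directions hold.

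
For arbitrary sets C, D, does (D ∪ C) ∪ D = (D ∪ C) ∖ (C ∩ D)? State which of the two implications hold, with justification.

(⊆) This inclusion fails. Take C = {1}, D = {1}; then 1 ∈ (D ∪ C) ∪ D but 1 ∉ (D ∪ C) ∖ (C ∩ D).

(⊇) Let x ∈ (D ∪ C) ∖ (C ∩ D). Then either x ∈ C and x ∉ D; or x ∈ D and x ∉ C. In each case x ∈ (D ∪ C) ∪ D, so (D ∪ C) ∖ (C ∩ D) ⊆ (D ∪ C) ∪ D.

Only the reverse inclusion holds.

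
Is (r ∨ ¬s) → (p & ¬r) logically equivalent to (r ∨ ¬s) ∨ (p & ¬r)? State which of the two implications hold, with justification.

(⇒) fails and (⇐) fails.

(⟹) This fails. Under p = F, r = F, s = T, the left side is true but the right side is false.

(⟸) This fails. Under p = F, r = F, s = F, the left side is false but the right side is true.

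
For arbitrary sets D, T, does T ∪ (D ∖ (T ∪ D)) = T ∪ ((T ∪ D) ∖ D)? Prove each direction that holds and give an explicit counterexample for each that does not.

Both inclusions hold; the sets are equal.

(⊆) Let x ∈ T ∪ (D ∖ (T ∪ D)). Then either x ∈ T and x ∉ D; or x ∈ D ∩ T. In each case x ∈ T ∪ ((T ∪ D) ∖ D), so T ∪ (D ∖ (T ∪ D)) ⊆ T ∪ ((T ∪ D) ∖ D).

(⊇) Let x ∈ T ∪ ((T ∪ D) ∖ D). Then either x ∈ T and x ∉ D; or x ∈ D ∩ T. In each case x ∈ T ∪ (D ∖ (T ∪ D)), so T ∪ ((T ∪ D) ∖ D) ⊆ T ∪ (D ∖ (T ∪ D)).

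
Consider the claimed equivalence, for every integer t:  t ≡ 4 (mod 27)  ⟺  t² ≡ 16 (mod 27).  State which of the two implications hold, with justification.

(⇒) holds; (⇐) fails.

[⇒] Suppose t ≡ 4 (mod 27). Write t = 27j + 4. Then (27j + 4)² = 729j² + 216j + 16 = 27(27j² + 8j) + 16, so t² ≡ 16 (mod 27).

[⇐] This fails: take t = 23. Then 23² = 529 ≡ 16 (mod 27), yet 23 ≡ 23 (mod 27), not 4.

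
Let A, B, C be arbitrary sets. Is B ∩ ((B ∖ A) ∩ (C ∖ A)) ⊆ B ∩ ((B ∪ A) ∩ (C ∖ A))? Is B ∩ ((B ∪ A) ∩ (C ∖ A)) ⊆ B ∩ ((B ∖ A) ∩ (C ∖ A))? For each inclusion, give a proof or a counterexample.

Forward inclusion. Let x ∈ B ∩ ((B ∖ A) ∩ (C ∖ A)). Then x ∈ B ∩ C and x ∉ A, from which x ∈ B ∩ ((B ∪ A) ∩ (C ∖ A)).

Reverse inclusion. Let x ∈ B ∩ ((B ∪ A) ∩ (C ∖ A)). Then x ∈ B ∩ C and x ∉ A, from which x ∈ B ∩ ((B ∖ A) ∩ (C ∖ A)).

The two sets are equal.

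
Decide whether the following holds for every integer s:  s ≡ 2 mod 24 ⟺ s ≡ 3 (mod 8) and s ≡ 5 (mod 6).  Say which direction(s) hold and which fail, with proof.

Neither implication holds.

(⟹) This fails: s = 2 gives 2 ≡ 2 (mod 24) but 2 ≡ 2 (mod 8), so the conjunction on the right does not hold.

(⟸) This fails: s = 11 satisfies both congruences on the right (11 ≡ 3 mod 8 and 11 ≡ 5 mod 6) yet 11 ≡ 11 (mod 24), not 2.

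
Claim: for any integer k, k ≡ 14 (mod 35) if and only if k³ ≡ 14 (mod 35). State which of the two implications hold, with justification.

Both implications hold.

[⇒] Suppose k ≡ 14 (mod 35). Write k = 35j + 14. Then (35j + 14)³ = 42875j³ + 51450j² + 20580j + 2744 = 35(1225j³ + 1470j² + 588j + 78) + 14, so k³ ≡ 14 (mod 35).

[⇐] Conversely, suppose k³ ≡ 14 (mod 35). The only residue r in {0, …, 34} with r³ ≡ 14 (mod 35) is r = 14, so k ≡ 14 (mod 35).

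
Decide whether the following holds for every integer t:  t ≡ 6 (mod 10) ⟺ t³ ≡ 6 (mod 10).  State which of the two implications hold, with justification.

(⇐) Suppose t³ ≡ 6 (mod 10). The only residue r in {0, …, 9} with r³ ≡ 6 (mod 10) is r = 6, so t ≡ 6 (mod 10).

(⇒) Suppose t ≡ 6 (mod 10). Write t = 10j + 6. Then (10j + 6)³ = 1000j³ + 1800j² + 1080j + 216 = 10(100j³ + 180j² + 108j + 21) + 6, so t³ ≡ 6 (mod 10).

The biconditional holds.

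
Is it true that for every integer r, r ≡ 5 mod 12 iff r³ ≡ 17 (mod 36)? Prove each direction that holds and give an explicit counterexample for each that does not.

(⇒) Suppose r ≡ 5 (mod 12). Working modulo 36, r ∈ {5, 17, 29}; for each such r, r³ ≡ 17 (mod 36).

(⇐) Conversely, the residues r modulo 36 with r³ ≡ 17 (mod 36) are exactly {5, 17, 29}, and each is ≡ 5 (mod 12).

Both directions hold.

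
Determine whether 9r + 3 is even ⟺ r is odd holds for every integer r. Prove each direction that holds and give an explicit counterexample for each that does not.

(⇒) Suppose 9r + 3 is even. Since 9 is odd, 9r and r have the same parity, so 9r + 3 ≡ r + 3 (mod 2). As 3 is odd, 9r + 3 is even exactly when r is odd. Thus r is odd.

(⇐) Conversely, suppose r is odd; write r = 2j + 1. Then 9r + 3 = 9·(2j + 1) + 3 = 2·9j + 12, which is even.

The biconditional holds.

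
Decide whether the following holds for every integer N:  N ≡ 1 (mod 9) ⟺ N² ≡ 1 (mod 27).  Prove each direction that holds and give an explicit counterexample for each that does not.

Neither implication holds.

Forward direction. This fails: take N = 10. Then 10 ≡ 1 (mod 9), but 10² = 100 ≡ 19 (mod 27), not 1.

Converse. This fails: take N = 26. Then 26² = 676 ≡ 1 (mod 27), yet 26 ≡ 8 (mod 9), not 1.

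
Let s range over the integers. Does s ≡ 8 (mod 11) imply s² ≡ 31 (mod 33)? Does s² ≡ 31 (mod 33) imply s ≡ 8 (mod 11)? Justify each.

(→) This fails: take s = 30. Then 30 ≡ 8 (mod 11), but 30² = 900 ≡ 9 (mod 33), not 31.

(←) This fails: take s = 14. Then 14² = 196 ≡ 31 (mod 33), yet 14 ≡ 3 (mod 11), not 8.

Both directions fail.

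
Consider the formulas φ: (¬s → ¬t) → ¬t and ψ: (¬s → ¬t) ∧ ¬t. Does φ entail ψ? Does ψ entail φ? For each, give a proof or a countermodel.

Only the converse holds.

(⟹) This fails. Under s = F, t = T, the left side is true but the right side is false.

(⟸) Assume the antecedent. If s is true, the antecedent forces (s = T, t = F), and (¬s → ¬t) → ¬t holds there. If s is false, (¬s → ¬t) → ¬t reduces to true regardless of the other variables. Either way (¬s → ¬t) → ¬t holds.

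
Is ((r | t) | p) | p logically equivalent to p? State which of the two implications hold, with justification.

Only the converse holds.

[⇒] This fails. Under p = F, r = T, t = F, the left side is true but the right side is false.

[⇐] Assume the antecedent. If p is true, ((r | t) | p) | p reduces to true regardless of the other variables. If p is false, the antecedent cannot hold. Either way ((r | t) | p) | p holds.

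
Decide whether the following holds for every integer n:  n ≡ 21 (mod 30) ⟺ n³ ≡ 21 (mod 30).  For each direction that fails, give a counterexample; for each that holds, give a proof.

Both directions hold.

(←) Suppose n³ ≡ 21 (mod 30). The only residue r in {0, …, 29} with r³ ≡ 21 (mod 30) is r = 21, so n ≡ 21 (mod 30).

(→) Suppose n ≡ 21 (mod 30). Write n = 30j + 21. Then (30j + 21)³ = 27000j³ + 56700j² + 39690j + 9261 = 30(900j³ + 1890j² + 1323j + 308) + 21, so n³ ≡ 21 (mod 30).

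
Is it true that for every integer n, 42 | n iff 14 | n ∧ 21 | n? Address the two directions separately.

Both directions hold; the statement is true.

Converse. Suppose 14 ∣ n and 21 ∣ n. Any common multiple of 14 and 21 is a multiple of their lcm; here lcm(14, 21) = 14·21/gcd(14, 21) = 294/7 = 42, so 42 ∣ n.

Forward direction. If 42 ∣ n, write n = 42q. Since 42 = 3·14, n = 14·(3q), so 14 ∣ n; and since 42 = 2·21, n = 21·(2q), so 21 ∣ n.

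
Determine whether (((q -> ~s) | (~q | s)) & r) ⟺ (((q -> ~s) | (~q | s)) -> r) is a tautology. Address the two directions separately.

(→) Assume the antecedent. If q is true, the antecedent forces (q = T, s = F, r = T) or (q = T, s = T, r = T), and ((q -> ~s) | (~q | s)) -> r holds there. If q is false, the antecedent forces (q = F, s = F, r = T) or (q = F, s = T, r = T), and ((q -> ~s) | (~q | s)) -> r holds there. Either way ((q -> ~s) | (~q | s)) -> r holds.

(←) Assume the antecedent. If q is true, the antecedent forces (q = T, s = F, r = T) or (q = T, s = T, r = T), and ((q -> ~s) | (~q | s)) & r holds there. If q is false, the antecedent forces (q = F, s = F, r = T) or (q = F, s = T, r = T), and ((q -> ~s) | (~q | s)) & r holds there. Either way ((q -> ~s) | (~q | s)) & r holds.

The biconditional holds.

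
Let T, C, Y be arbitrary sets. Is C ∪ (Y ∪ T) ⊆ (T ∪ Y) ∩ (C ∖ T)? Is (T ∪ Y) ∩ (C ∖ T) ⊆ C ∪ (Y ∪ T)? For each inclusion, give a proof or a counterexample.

(⟹) This inclusion fails. Take T = {1}, C = ∅, Y = ∅; then 1 ∈ C ∪ (Y ∪ T) but 1 ∉ (T ∪ Y) ∩ (C ∖ T).

(⟸) Let x ∈ (T ∪ Y) ∩ (C ∖ T). Then x ∈ C ∩ Y and x ∉ T, from which x ∈ C ∪ (Y ∪ T).

The sets are not equal: only the reverse inclusion holds.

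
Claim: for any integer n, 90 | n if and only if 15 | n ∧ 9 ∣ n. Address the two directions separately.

Not equivalent: only (⇒) holds.

(→) If 90 ∣ n, write n = 90q. Since 90 = 6·15, n = 15·(6q), so 15 ∣ n; and since 90 = 10·9, n = 9·(10q), so 9 ∣ n.

(←) This fails: take n = 45. Both 15 ∣ 45 and 9 ∣ 45, yet 45 is not a multiple of 90 (since 45 = 0·90 + 45), so 90 ∤ 45.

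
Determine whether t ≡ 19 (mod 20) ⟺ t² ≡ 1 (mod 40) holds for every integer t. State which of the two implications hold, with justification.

Only the forward direction holds.

(→) Suppose t ≡ 19 (mod 20). Working modulo 40, t ∈ {19, 39}; for each such r, r² ≡ 1 (mod 40).

(←) This fails: take t = 1. Then 1² = 1 ≡ 1 (mod 40), yet 1 ≡ 1 (mod 20), not 19.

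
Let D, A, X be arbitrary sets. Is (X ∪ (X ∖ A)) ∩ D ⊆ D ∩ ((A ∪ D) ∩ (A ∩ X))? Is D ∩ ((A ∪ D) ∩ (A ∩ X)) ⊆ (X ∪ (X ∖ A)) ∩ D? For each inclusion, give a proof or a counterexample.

(⊆) fails; (⊇) holds.

(⊇) Let x ∈ D ∩ ((A ∪ D) ∩ (A ∩ X)). Then x ∈ D ∩ A ∩ X, from which x ∈ (X ∪ (X ∖ A)) ∩ D.

(⊆) This inclusion fails. Take D = {1}, A = ∅, X = {1}; then 1 ∈ (X ∪ (X ∖ A)) ∩ D but 1 ∉ D ∩ ((A ∪ D) ∩ (A ∩ X)).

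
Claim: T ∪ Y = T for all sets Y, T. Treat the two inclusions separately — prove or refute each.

The sets are not equal: only the reverse inclusion holds.

(⊆) This inclusion fails. Take Y = {1}, T = ∅; then 1 ∈ T ∪ Y but 1 ∉ T.

(⊇) Let x ∈ T. Then either x ∈ T and x ∉ Y; or x ∈ Y ∩ T. In each case x ∈ T ∪ Y, so T ⊆ T ∪ Y.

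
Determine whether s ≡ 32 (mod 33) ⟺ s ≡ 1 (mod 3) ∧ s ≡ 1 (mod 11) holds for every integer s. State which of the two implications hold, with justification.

[⇒] This fails: s = 32 gives 32 ≡ 32 (mod 33) but 32 ≡ 2 (mod 3), so the conjunction on the right does not hold.

[⇐] This fails: s = 1 satisfies both congruences on the right (1 ≡ 1 mod 3 and 1 ≡ 1 mod 11) yet 1 ≡ 1 (mod 33), not 32.

Both directions fail.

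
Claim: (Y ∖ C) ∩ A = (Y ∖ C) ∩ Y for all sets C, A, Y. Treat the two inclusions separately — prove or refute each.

(⊆) holds; (⊇) fails.

(⊆) Let x ∈ (Y ∖ C) ∩ A. Then x ∈ A ∩ Y and x ∉ C, from which x ∈ (Y ∖ C) ∩ Y.

(⊇) This inclusion fails. Take C = ∅, A = ∅, Y = {1}; then 1 ∈ (Y ∖ C) ∩ Y but 1 ∉ (Y ∖ C) ∩ A.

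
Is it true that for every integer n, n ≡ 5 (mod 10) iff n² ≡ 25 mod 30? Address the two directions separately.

The forward direction fails; the converse holds.

[⇒] This fails: take n = 15. Then 15 ≡ 5 (mod 10), but 15² = 225 ≡ 15 (mod 30), not 25.

[⇐] Conversely, the residues r modulo 30 with r² ≡ 25 (mod 30) are exactly {5, 25}, and each is ≡ 5 (mod 10).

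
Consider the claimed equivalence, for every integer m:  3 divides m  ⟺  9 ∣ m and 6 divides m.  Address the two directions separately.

(⇒) This fails: take m = 3. Certainly 3 ∣ 3, but 9 ∤ 3.

(⇐) Suppose 9 ∣ m and 6 ∣ m. Any common multiple of 9 and 6 is a multiple of their lcm; here lcm(9, 6) = 9·6/gcd(9, 6) = 54/3 = 18, so 18 ∣ m. Since 3 ∣ 18, it follows that 3 ∣ m.

(⇒) fails; (⇐) holds.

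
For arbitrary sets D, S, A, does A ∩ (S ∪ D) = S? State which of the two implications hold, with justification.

(⊆) fails and (⊇) fails.

(⊆) This inclusion fails. Take D = {1}, S = ∅, A = {1}; then 1 ∈ A ∩ (S ∪ D) but 1 ∉ S.

(⊇) This inclusion fails. Take D = ∅, S = {1}, A = ∅; then 1 ∈ S but 1 ∉ A ∩ (S ∪ D).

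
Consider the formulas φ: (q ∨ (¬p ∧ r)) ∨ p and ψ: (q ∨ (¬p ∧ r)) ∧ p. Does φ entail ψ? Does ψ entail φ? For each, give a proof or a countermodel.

(⇒) fails; (⇐) holds.

(⟹) This fails. Under p = T, r = F, q = F, the left side is true but the right side is false.

(⟸) Assume the antecedent. If p is true, (q ∨ (¬p ∧ r)) ∨ p reduces to true regardless of the other variables. If p is false, the antecedent cannot hold. Either way (q ∨ (¬p ∧ r)) ∨ p holds.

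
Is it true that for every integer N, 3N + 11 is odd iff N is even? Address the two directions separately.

Both directions hold; the statement is true.

(⇒) Suppose 3N + 11 is odd. Since 3 is odd, 3N and N have the same parity, so 3N + 11 ≡ N + 11 (mod 2). As 11 is odd, 3N + 11 is odd exactly when N is even. Thus N is even.

(⇐) Conversely, suppose N is even; write N = 2j. Then 3N + 11 = 3·(2j) + 11 = 2·3j + 11, which is odd.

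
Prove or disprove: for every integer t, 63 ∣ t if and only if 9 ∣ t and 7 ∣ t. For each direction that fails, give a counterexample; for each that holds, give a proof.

(→) If 63 ∣ t, write t = 63q. Since 63 = 7·9, t = 9·(7q), so 9 ∣ t; and since 63 = 9·7, t = 7·(9q), so 7 ∣ t.

(←) Suppose 9 ∣ t and 7 ∣ t. Any common multiple of 9 and 7 is a multiple of their lcm; here gcd(9, 7) = 1, so lcm(9, 7) = 9·7 = 63, so 63 ∣ t.

Equivalent; both directions hold.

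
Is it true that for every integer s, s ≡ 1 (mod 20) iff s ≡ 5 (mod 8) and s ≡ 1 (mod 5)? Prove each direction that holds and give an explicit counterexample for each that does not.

Not equivalent: only (⇐) holds.

Forward direction. This fails: s = 1 gives 1 ≡ 1 (mod 20) but 1 ≡ 1 (mod 8), so the conjunction on the right does not hold.

Converse. If s ≡ 5 (mod 8) and s ≡ 1 (mod 5), then by the Chinese remainder theorem s ≡ 21 (mod 40). Since 21 ≡ 1 (mod 20) and 20 ∣ 40, we get s ≡ 1 (mod 20).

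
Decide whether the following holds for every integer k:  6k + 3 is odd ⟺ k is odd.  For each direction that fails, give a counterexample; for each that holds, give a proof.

(→) This fails: take k = 4. Then 6k + 3 = 27, which is odd, yet k = 4 is even, not odd.

(←) Suppose k is odd. Since 6 is even, 6k is even for every k, so 6k + 3 has the same parity as 3, which is odd. Hence 6k + 3 is odd.

The forward direction fails; the converse holds.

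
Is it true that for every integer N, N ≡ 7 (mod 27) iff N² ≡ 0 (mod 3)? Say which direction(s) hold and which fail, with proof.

(⇒) fails and (⇐) fails.

(⟹) This fails: take N = 7. Then 7 ≡ 7 (mod 27), but 7² = 49 ≡ 1 (mod 3), not 0.

(⟸) This fails: take N = 0. Then 0² = 0 ≡ 0 (mod 3), yet 0 ≡ 0 (mod 27), not 7.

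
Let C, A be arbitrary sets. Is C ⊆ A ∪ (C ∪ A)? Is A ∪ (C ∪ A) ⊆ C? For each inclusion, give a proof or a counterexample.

The sets are not equal: only the forward inclusion holds.

(⟹) Let x ∈ C. Then either x ∈ C and x ∉ A; or x ∈ C ∩ A. In each case x ∈ A ∪ (C ∪ A), so C ⊆ A ∪ (C ∪ A).

(⟸) This inclusion fails. Take C = ∅, A = {1}; then 1 ∈ A ∪ (C ∪ A) but 1 ∉ C.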